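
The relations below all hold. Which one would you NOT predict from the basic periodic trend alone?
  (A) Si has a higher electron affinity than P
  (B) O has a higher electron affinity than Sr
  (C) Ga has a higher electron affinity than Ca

The general trend: electron affinity increases across a period and decreases down a group.
(A) Si (period 3, group 14) vs P (period 3, group 15): the stated order contradicts the simple trend.
(B) O (period 2, group 16) vs Sr (period 5, group 2): the stated order agrees with the simple trend.
(C) Ga (period 4, group 13) vs Ca (period 4, group 2): the stated order agrees with the simple trend.
The exception is (A): adding an electron to P's half-filled 3p³ is unfavourable, so Si (3p²) has the more exothermic EA.

(A)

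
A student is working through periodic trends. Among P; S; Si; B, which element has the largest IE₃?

B

Consider each +2 ion: P²⁺ still has 3 valence electrons; S²⁺ still has 4 valence electrons; Si²⁺ still has 2 valence electrons; B²⁺ still has 1 valence electron.
All are still removing valence electrons, so compare the +2 ions as you would atoms: IE_3 generally rises across a period (higher Z_eff) and falls down a group (larger shell), subject to the usual subshell exceptions.
Valence configurations: P²⁺ [Ne]3s²3p¹, S²⁺ [Ne]3s²3p², Si²⁺ [Ne]3s², B²⁺ [He]2s¹.
P²⁺ loses a lone 3p electron whereas Si²⁺ must break into a filled 3s² pair, so IE_3(Si) > IE_3(P) even though P has the higher nuclear charge.
Approximate IE_3 values (kJ/mol): P 2914, S 3357, Si 3232, B 3660.
Hence IE_3: P < Si < S < B.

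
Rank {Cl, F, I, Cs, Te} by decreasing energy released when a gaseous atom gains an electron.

Cl > F > I > Te > Cs

Atoms with high Z_eff and room in the valence shell (especially the halogens) have the most exothermic electron affinities.
Here both period and group differ, so the two effects have to be weighed against each other.
Te > Cs: relative to Cs, both the across-period and down-group shifts push Te's electron affinity up.
I > Te: I lies to the right of Te in period 5, so the across-period effect alone puts I higher.
F > I: F sits above I in group 17, so the down-group effect alone puts F higher.
Cl > F: this pair runs against the simple trend — see the exception note.
Note the exception: Cl has a higher electron affinity than F, contrary to the simple trend — F's small 2p subshell makes the incoming electron feel strong e⁻–e⁻ repulsion, so Cl actually releases more energy on gaining an electron.
Tabulated electron affinity (kJ/mol): F 328, Cl 349, Te 190, I 295, Cs 46.
So from highest to lowest: Cl > F > I > Te > Cs.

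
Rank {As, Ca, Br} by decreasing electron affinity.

Br, As, Ca

Ca is in period 4, group 2; As is in period 4, group 15; Br is in period 4, group 17.
Adding an electron releases more energy for atoms nearer the top right (short of the noble gases).
All lie in period 4, so electron affinity increases left to right.
So from highest to lowest: Br > As > Ca.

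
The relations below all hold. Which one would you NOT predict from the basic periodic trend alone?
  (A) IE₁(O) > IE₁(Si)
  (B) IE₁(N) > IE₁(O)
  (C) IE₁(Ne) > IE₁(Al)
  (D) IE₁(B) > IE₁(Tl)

(B)

The general trend: first ionization energy increases across a period and decreases down a group.
(A) O (period 2, group 16) vs Si (period 3, group 14): the stated order agrees with the simple trend.
(B) N (period 2, group 15) vs O (period 2, group 16): the stated order contradicts the simple trend.
(C) Ne (period 2, group 18) vs Al (period 3, group 13): the stated order agrees with the simple trend.
(D) B (period 2, group 13) vs Tl (period 6, group 13): the stated order agrees with the simple trend.
The exception is (B): pairing an electron in O's 2p⁴ costs repulsion energy, so O ionizes more easily than half-filled N (2p³).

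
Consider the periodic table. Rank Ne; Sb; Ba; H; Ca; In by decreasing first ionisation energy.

Ne > H > Sb > Ca > In > Ba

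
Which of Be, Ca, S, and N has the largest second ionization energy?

N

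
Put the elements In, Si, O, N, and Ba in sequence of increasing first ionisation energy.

IE₁ increases left→right with effective nuclear charge and decreases top→bottom as the valence shell moves farther out.
These span different periods and groups, so the two trends combine.
In > Ba: relative to Ba, both the across-period and down-group shifts push In's first ionization energy up.
Si > In: both effects reinforce here, so Si is clearly the higher of the two.
O > Si: relative to Si, both the across-period and down-group shifts push O's first ionization energy up.
N > O: this pair runs against the simple trend — see the exception note.
Note the exception: N has a higher first ionization energy than O, contrary to the simple trend — pairing an electron in O's 2p⁴ costs repulsion energy, so O ionizes more easily than half-filled N (2p³).
Tabulated first ionization energy (kJ/mol): N 1402, O 1314, Si 786, In 558, Ba 503.
So from lowest to highest: Ba < In < Si < O < N.

Ba < In < Si < O < N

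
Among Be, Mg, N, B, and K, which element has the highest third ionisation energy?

Be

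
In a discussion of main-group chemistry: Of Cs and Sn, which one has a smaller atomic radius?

Sn is in period 5, group 14; Cs is in period 6, group 1.
Moving right in a period, electrons are added to the same shell under a stronger nuclear pull, so atoms get smaller; moving down, a new shell is opened and atoms get larger.
Neither a single period nor a single group — weigh both effects.
Cs > Sn: relative to Sn, both the across-period and down-group shifts push Cs's atomic radius up.
Tabulated atomic radius (pm): Sn 140, Cs 232.
So Sn has the smaller atomic radius (Sn < Cs).

Sn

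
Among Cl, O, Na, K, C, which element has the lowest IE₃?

Cl

IE_3 is the cost of taking one more electron from the +2 cation: Cl²⁺ still has 5 valence electrons; O²⁺ still has 4 valence electrons; Na²⁺ is already 1 electron into the core; K²⁺ is already 1 electron into the core; C²⁺ still has 2 valence electrons.
Usually core removal costs more than valence removal, but here the competition is close: a tightly held n=2 valence electron can cost more to remove than an n=3 core electron, so the actual values have to decide it.
Valence configurations: Cl²⁺ [Ne]3s²3p³, O²⁺ [He]2s²2p², C²⁺ [He]2s².
Approximate IE_3 values (kJ/mol): Cl 3822, O 5300, Na 6910, K 4420, C 4620.
Putting it together, IE_3: Cl < K < C < O < Na.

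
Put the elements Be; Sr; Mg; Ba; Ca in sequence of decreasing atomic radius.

Ba > Sr > Ca > Mg > Be

Be is in period 2, group 2; Mg is in period 3, group 2; Ca is in period 4, group 2; Sr is in period 5, group 2; Ba is in period 6, group 2.
Radius decreases left→right (rising Z_eff, same n) and increases top→bottom (higher n).
All are in group 2, so atomic radius increases down the group.
So from largest to smallest: Ba > Sr > Ca > Mg > Be.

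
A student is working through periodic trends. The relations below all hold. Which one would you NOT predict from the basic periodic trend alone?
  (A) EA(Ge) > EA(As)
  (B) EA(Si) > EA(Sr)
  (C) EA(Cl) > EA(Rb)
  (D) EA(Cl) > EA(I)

The general trend: electron affinity increases across a period and decreases down a group.
(A) Ge (period 4, group 14) vs As (period 4, group 15): the stated order contradicts the simple trend.
(B) Si (period 3, group 14) vs Sr (period 5, group 2): the stated order agrees with the simple trend.
(C) Cl (period 3, group 17) vs Rb (period 5, group 1): the stated order agrees with the simple trend.
(D) Cl (period 3, group 17) vs I (period 5, group 17): the stated order agrees with the simple trend.
The exception is (A): adding an electron to As's half-filled 4p³ is unfavourable, so Ge (4p²) has the more exothermic EA.

(A)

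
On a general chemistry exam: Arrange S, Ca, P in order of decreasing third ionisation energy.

IE_3 is the cost of taking one more electron from the +2 cation: S²⁺ still has 4 valence electrons; Ca²⁺ is the bare [Ar] core; P²⁺ still has 3 valence electrons.
Breaking into a closed-shell core is much more expensive than removing a leftover valence electron — Ca has the largest IE_3 here.
Valence configurations: S²⁺ [Ne]3s²3p², P²⁺ [Ne]3s²3p¹.
The numbers (kJ/mol): S 3357, Ca 4912, P 2914.
Putting it together, IE_3: P < S < Ca.

Ca > S > P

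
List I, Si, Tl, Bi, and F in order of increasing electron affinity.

Tl, Bi, Si, I, F

F is in period 2, group 17; Si is in period 3, group 14; I is in period 5, group 17; Tl is in period 6, group 13; Bi is in period 6, group 15.
EA tends to increase across a period and decrease down a group, though the pattern is less regular than for IE or radius.
Neither a single period nor a single group — weigh both effects.
Bi > Tl: both are in period 6; the period trend gives Bi the larger value.
Si > Bi: the two effects oppose for this pair; the down-group effect wins (134 vs 91 kJ/mol).
I > Si: the two effects oppose for this pair; the across-period effect wins (295 vs 134 kJ/mol).
F > I: they share group 17; the group trend gives F the larger value.
Approximate values (kJ/mol): F 328, Si 134, I 295, Tl 19, Bi 91.
So from lowest to highest: Tl < Bi < Si < I < F.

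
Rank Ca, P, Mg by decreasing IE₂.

Consider each +1 ion: Ca⁺ still has 1 valence electron; P⁺ still has 4 valence electrons; Mg⁺ still has 1 valence electron.
All are still removing valence electrons, so compare the +1 ions as you would atoms: IE_2 generally rises across a period (higher Z_eff) and falls down a group (larger shell), subject to the usual subshell exceptions.
Valence configurations: Ca⁺ [Ar]4s¹, P⁺ [Ne]3s²3p², Mg⁺ [Ne]3s¹.
The numbers (kJ/mol): Ca 1145, P 1907, Mg 1451.
Overall IE_2 order: Ca < Mg < P.

P > Mg > Ca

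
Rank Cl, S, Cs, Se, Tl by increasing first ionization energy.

Cs < Tl < Se < S < Cl

S is in period 3, group 16; Cl is in period 3, group 17; Se is in period 4, group 16; Cs is in period 6, group 1; Tl is in period 6, group 13.
Across a period the outer electron is held more tightly (higher IE₁); down a group it sits in a higher shell, more shielded, and comes off more easily.
These span different periods and groups, so the two trends combine.
Tl > Cs: Tl lies to the right of Cs in period 6, so the across-period effect alone puts Tl higher.
Se > Tl: both effects reinforce here, so Se is clearly the higher of the two.
S > Se: they share group 16; the group trend gives S the larger value.
Cl > S: Cl lies to the right of S in period 3, so the across-period effect alone puts Cl higher.
Tabulated first ionization energy (kJ/mol): S 1000, Cl 1251, Se 941, Cs 376, Tl 589.
So from lowest to highest: Cs < Tl < Se < S < Cl.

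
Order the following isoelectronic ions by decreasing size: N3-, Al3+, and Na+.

N3- > Na+ > Al3+

All of these have 10 electrons, so size is governed by nuclear charge alone: the more protons, the stronger the pull on the same electron cloud, and the smaller the ion.
Nuclear charges: Al3+ (Z=13), Na+ (Z=11), N3- (Z=7).
Largest to smallest: N3- > Na+ > Al3+.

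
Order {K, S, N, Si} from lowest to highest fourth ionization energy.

Si < S < K < N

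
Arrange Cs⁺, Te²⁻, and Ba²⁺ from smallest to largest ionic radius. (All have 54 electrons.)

All of these have 54 electrons, so size is governed by nuclear charge alone: the more protons, the stronger the pull on the same electron cloud, and the smaller the ion.
Nuclear charges: Ba²⁺ (Z=56), Cs⁺ (Z=55), Te²⁻ (Z=52).
Smallest to largest: Ba²⁺ < Cs⁺ < Te²⁻.

Ba²⁺ < Cs⁺ < Te²⁻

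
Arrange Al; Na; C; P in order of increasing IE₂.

Al < P < C < Na

Consider each +1 ion: Al⁺ still has 2 valence electrons; Na⁺ is the bare [Ne] core; C⁺ still has 3 valence electrons; P⁺ still has 4 valence electrons.
Core electrons are held far more tightly than valence electrons, so Na tops the IE_2 order.
Valence configurations: Al⁺ [Ne]3s², C⁺ [He]2s²2p¹, P⁺ [Ne]3s²3p².
Approximate IE_2 values (kJ/mol): Al 1817, Na 4562, C 2353, P 1907.
Hence IE_2: Al < P < C < Na.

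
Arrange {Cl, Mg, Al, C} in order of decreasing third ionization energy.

Mg > C > Cl > Al

After 2 electrons have been removed, what remains? Cl²⁺ still has 5 valence electrons; Mg²⁺ is the bare [Ne] core; Al²⁺ still has 1 valence electron; C²⁺ still has 2 valence electrons.
Core electrons are held far more tightly than valence electrons, so Mg tops the IE_3 order.
Valence configurations: Cl²⁺ [Ne]3s²3p³, Al²⁺ [Ne]3s¹, C²⁺ [He]2s².
Approximate IE_3 values (kJ/mol): Cl 3822, Mg 7733, Al 2745, C 4620.
Putting it together, IE_3: Al < Cl < C < Mg.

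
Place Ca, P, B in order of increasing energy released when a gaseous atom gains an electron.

B is in period 2, group 13; P is in period 3, group 15; Ca is in period 4, group 2.
Adding an electron releases more energy for atoms nearer the top right (short of the noble gases).
These span different periods and groups, so the two trends combine.
B > Ca: relative to Ca, both the across-period and down-group shifts push B's electron affinity up.
P > B: period and group pull opposite ways; the across-period shift dominates (72 vs 27 kJ/mol).
For reference (kJ/mol): B 27, P 72, Ca 2.
So from lowest to highest: Ca < B < P.

Ca < B < P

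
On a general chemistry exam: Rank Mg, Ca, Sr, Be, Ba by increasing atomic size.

Be, Mg, Ca, Sr, Ba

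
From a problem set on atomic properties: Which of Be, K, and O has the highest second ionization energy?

O

After 1 electron has been removed, what remains? Be⁺ still has 1 valence electron; K⁺ is the bare [Ar] core; O⁺ still has 5 valence electrons.
Usually core removal costs more than valence removal, but here the competition is close: a tightly held n=2 valence electron can cost more to remove than an n=3 core electron, so the actual values have to decide it.
Valence configurations: Be⁺ [He]2s¹, O⁺ [He]2s²2p³.
The numbers (kJ/mol): Be 1757, K 3052, O 3388.
Overall IE_2 order: Be < K < O.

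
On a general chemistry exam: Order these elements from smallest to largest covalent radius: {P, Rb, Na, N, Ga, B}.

B is in period 2, group 13; N is in period 2, group 15; Na is in period 3, group 1; P is in period 3, group 15; Ga is in period 4, group 13; Rb is in period 5, group 1.
Across a period the added protons contract the valence shell; down a group each new principal shell makes the atom larger.
Here both period and group differ, so the two effects have to be weighed against each other.
B > N: both are in period 2; the period trend gives B the larger value.
P > B: period and group pull opposite ways; the down-group shift dominates (111 vs 85 pm).
Ga > P: both effects reinforce here, so Ga is clearly the larger of the two.
Na > Ga: the two effects oppose for this pair; the across-period effect wins (155 vs 124 pm).
Rb > Na: Rb sits below Na in group 1, so the down-group effect alone puts Rb larger.
Approximate values (pm): B 85, N 71, Na 155, P 111, Ga 124, Rb 210.
So from smallest to largest: N < B < P < Ga < Na < Rb.

N < B < P < Ga < Na < Rb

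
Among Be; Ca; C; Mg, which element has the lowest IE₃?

After 2 electrons have been removed, what remains? Be²⁺ is the bare [He] core; Ca²⁺ is the bare [Ar] core; C²⁺ still has 2 valence electrons; Mg²⁺ is the bare [Ne] core.
Core electrons are held far more tightly than valence electrons, so Ca, Mg and Be top the IE_3 order.
The numbers (kJ/mol): Be 14849, Ca 4912, C 4620, Mg 7733.
Putting it together, IE_3: C < Ca < Mg < Be.

C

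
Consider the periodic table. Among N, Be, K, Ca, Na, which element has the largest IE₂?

IE_2 is the cost of taking one more electron from the +1 cation: N⁺ still has 4 valence electrons; Be⁺ still has 1 valence electron; K⁺ is the bare [Ar] core; Ca⁺ still has 1 valence electron; Na⁺ is the bare [Ne] core.
Breaking into a closed-shell core is much more expensive than removing a leftover valence electron — K and Na have the largest IE_2 here.
Valence configurations: N⁺ [He]2s²2p², Be⁺ [He]2s¹, Ca⁺ [Ar]4s¹.
Tabulated IE_2 (kJ/mol): N 2856, Be 1757, K 3052, Ca 1145, Na 4562.
So the second ionization energies run Ca < Be < N < K < Na.

Na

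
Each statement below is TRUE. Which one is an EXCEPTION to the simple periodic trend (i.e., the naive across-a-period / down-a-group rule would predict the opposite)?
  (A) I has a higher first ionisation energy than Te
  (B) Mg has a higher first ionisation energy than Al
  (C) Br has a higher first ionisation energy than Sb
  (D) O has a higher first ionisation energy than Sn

The general trend: first ionisation energy increases across a period and decreases down a group.
(A) I (period 5, group 17) vs Te (period 5, group 16): the stated order agrees with the simple trend.
(B) Mg (period 3, group 2) vs Al (period 3, group 13): the stated order contradicts the simple trend.
(C) Br (period 4, group 17) vs Sb (period 5, group 15): the stated order agrees with the simple trend.
(D) O (period 2, group 16) vs Sn (period 5, group 14): the stated order agrees with the simple trend.
The exception is (B): Al's single 3p electron is easier to remove than one from Mg's filled 3s².

(B)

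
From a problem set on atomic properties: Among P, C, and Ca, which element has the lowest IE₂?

Ca

The second ionization energy removes an electron from the +1 ion. For each element: P⁺ still has 4 valence electrons; C⁺ still has 3 valence electrons; Ca⁺ still has 1 valence electron.
All are still removing valence electrons, so compare the +1 ions as you would atoms: IE_2 generally rises across a period (higher Z_eff) and falls down a group (larger shell), subject to the usual subshell exceptions.
Valence configurations: P⁺ [Ne]3s²3p², C⁺ [He]2s²2p¹, Ca⁺ [Ar]4s¹.
Tabulated IE_2 (kJ/mol): P 1907, C 2353, Ca 1145.
So the second ionization energies run Ca < P < C.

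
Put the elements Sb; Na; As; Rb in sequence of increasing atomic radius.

Na is in period 3, group 1; As is in period 4, group 15; Rb is in period 5, group 1; Sb is in period 5, group 15.
Moving right in a period, electrons are added to the same shell under a stronger nuclear pull, so atoms get smaller; moving down, a new shell is opened and atoms get larger.
Neither a single period nor a single group — weigh both effects.
Sb > As: they share group 15; the group trend gives Sb the larger value.
Na > Sb: the two effects oppose for this pair; the across-period effect wins (155 vs 140 pm).
Rb > Na: they share group 1; the group trend gives Rb the larger value.
Tabulated atomic radius (pm): Na 155, As 121, Rb 210, Sb 140.
So from smallest to largest: As < Sb < Na < Rb.

As, Sb, Na, Rb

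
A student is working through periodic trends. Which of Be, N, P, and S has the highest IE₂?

The second ionization energy removes an electron from the +1 ion. For each element: Be⁺ still has 1 valence electron; N⁺ still has 4 valence electrons; P⁺ still has 4 valence electrons; S⁺ still has 5 valence electrons.
All are still removing valence electrons, so compare the +1 ions as you would atoms: IE_2 generally rises across a period (higher Z_eff) and falls down a group (larger shell), subject to the usual subshell exceptions.
Valence configurations: Be⁺ [He]2s¹, N⁺ [He]2s²2p², P⁺ [Ne]3s²3p², S⁺ [Ne]3s²3p³.
Approximate IE_2 values (kJ/mol): Be 1757, N 2856, P 1907, S 2252.
Hence IE_2: Be < P < S < N.

N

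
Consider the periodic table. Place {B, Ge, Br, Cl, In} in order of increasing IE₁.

IE₁ increases left→right with effective nuclear charge and decreases top→bottom as the valence shell moves farther out.
Neither a single period nor a single group — weigh both effects.
Ge > In: relative to In, both the across-period and down-group shifts push Ge's first ionization energy up.
B > Ge: period and group pull opposite ways; the down-group shift dominates (801 vs 762 kJ/mol).
Br > B: the two effects oppose for this pair; the across-period effect wins (1140 vs 801 kJ/mol).
Cl > Br: Cl sits above Br in group 17, so the down-group effect alone puts Cl higher.
Tabulated first ionization energy (kJ/mol): B 801, Cl 1251, Ge 762, Br 1140, In 558.
So from lowest to highest: In < Ge < B < Br < Cl.

In < Ge < B < Br < Cl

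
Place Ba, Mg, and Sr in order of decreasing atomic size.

Mg is in period 3, group 2; Sr is in period 5, group 2; Ba is in period 6, group 2.
Across a period the added protons contract the valence shell; down a group each new principal shell makes the atom larger.
All are in group 2, so atomic radius increases down the group.
So from largest to smallest: Ba > Sr > Mg.

Ba > Sr > Mg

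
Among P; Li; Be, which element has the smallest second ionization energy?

The second ionization energy removes an electron from the +1 ion. For each element: P⁺ still has 4 valence electrons; Li⁺ is the bare [He] core; Be⁺ still has 1 valence electron.
Breaking into a closed-shell core is much more expensive than removing a leftover valence electron — Li has the largest IE_2 here.
Valence configurations: P⁺ [Ne]3s²3p², Be⁺ [He]2s¹.
The numbers (kJ/mol): P 1907, Li 7298, Be 1757.
Hence IE_2: Be < P < Li.

Be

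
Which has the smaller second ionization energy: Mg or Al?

Mg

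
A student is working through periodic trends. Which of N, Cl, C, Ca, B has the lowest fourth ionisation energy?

After 3 electrons have been removed, what remains? N³⁺ still has 2 valence electrons; Cl³⁺ still has 4 valence electrons; C³⁺ still has 1 valence electron; Ca³⁺ is already 1 electron into the core; B³⁺ is the bare [He] core.
Usually core removal costs more than valence removal, but here the competition is close: a tightly held n=2 valence electron can cost more to remove than an n=3 core electron, so the actual values have to decide it.
Valence configurations: N³⁺ [He]2s², Cl³⁺ [Ne]3s²3p², C³⁺ [He]2s¹.
Approximate IE_4 values (kJ/mol): N 7475, Cl 5159, C 6223, Ca 6491, B 25026.
Hence IE_4: Cl < C < Ca < N < B.

Cl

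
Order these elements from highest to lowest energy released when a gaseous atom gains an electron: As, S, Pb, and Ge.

S > Ge > As > Pb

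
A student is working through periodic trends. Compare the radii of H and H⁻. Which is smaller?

Forming H⁻ adds 1 electron to H. More electron–electron repulsion in the same shell, with unchanged nuclear charge, lets the cloud expand.
An anion is larger than its parent atom: H⁻ > H.

H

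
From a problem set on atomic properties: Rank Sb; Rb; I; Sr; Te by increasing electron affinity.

Sr < Rb < Sb < Te < I

Rb is in period 5, group 1; Sr is in period 5, group 2; Sb is in period 5, group 15; Te is in period 5, group 16; I is in period 5, group 17.
Adding an electron releases more energy for atoms nearer the top right (short of the noble gases).
All lie in period 5; the across-period trend (electron affinity increases left to right) applies, with the exception below.
Note the exception: Rb has a higher electron affinity than Sr, contrary to the simple trend — adding an electron to Sr (ns²) has to open a new, higher-energy np subshell, which is unfavourable.
For reference (kJ/mol): Rb 47, Sr 5, Sb 103, Te 190, I 295.
So from lowest to highest: Sr < Rb < Sb < Te < I.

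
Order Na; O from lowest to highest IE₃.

O, Na

The third ionization energy removes an electron from the +2 ion. For each element: Na²⁺ is already 1 electron into the core; O²⁺ still has 4 valence electrons.
Pulling an electron out of a noble-gas core costs far more than removing a remaining valence electron, so Na sits at the high end of IE_3.
The numbers (kJ/mol): Na 6910, O 5300.
Overall IE_3 order: O < Na.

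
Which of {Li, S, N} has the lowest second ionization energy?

S

After 1 electron has been removed, what remains? Li⁺ is the bare [He] core; S⁺ still has 5 valence electrons; N⁺ still has 4 valence electrons.
Breaking into a closed-shell core is much more expensive than removing a leftover valence electron — Li has the largest IE_2 here.
Valence configurations: S⁺ [Ne]3s²3p³, N⁺ [He]2s²2p².
Tabulated IE_2 (kJ/mol): Li 7298, S 2252, N 2856.
So the second ionization energies run S < N < Li.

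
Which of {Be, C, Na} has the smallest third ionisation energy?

C

IE_3 is the cost of taking one more electron from the +2 cation: Be²⁺ is the bare [He] core; C²⁺ still has 2 valence electrons; Na²⁺ is already 1 electron into the core.
Breaking into a closed-shell core is much more expensive than removing a leftover valence electron — Na and Be have the largest IE_3 here.
Tabulated IE_3 (kJ/mol): Be 14849, C 4620, Na 6910.
So the third ionization energies run C < Na < Be.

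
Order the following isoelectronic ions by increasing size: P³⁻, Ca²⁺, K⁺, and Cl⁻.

All of these have 18 electrons, so size is governed by nuclear charge alone: the more protons, the stronger the pull on the same electron cloud, and the smaller the ion.
Nuclear charges: Ca²⁺ (Z=20), K⁺ (Z=19), Cl⁻ (Z=17), P³⁻ (Z=15).
Smallest to largest: Ca²⁺ < K⁺ < Cl⁻ < P³⁻.

Ca²⁺ < K⁺ < Cl⁻ < P³⁻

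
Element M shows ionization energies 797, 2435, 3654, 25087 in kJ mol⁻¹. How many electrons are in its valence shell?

3

Look for the largest jump between consecutive ionization energies: IE4/IE3 ≈ 6.9, far larger than any earlier ratio.
That jump marks the point where a core electron is being removed. So the atom has 3 valence electrons.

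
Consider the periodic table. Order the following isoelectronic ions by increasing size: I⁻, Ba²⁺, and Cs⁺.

All of these have 54 electrons, so size is governed by nuclear charge alone: the more protons, the stronger the pull on the same electron cloud, and the smaller the ion.
Nuclear charges: Ba²⁺ (Z=56), Cs⁺ (Z=55), I⁻ (Z=53).
Smallest to largest: Ba²⁺ < Cs⁺ < I⁻.

Ba²⁺, Cs⁺, I⁻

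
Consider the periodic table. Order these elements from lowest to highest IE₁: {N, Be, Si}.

Be is in period 2, group 2; N is in period 2, group 15; Si is in period 3, group 14.
Across a period the outer electron is held more tightly (higher IE₁); down a group it sits in a higher shell, more shielded, and comes off more easily.
Here both period and group differ, so the two effects have to be weighed against each other.
Be > Si: the two effects oppose for this pair; the down-group effect wins (900 vs 786 kJ/mol).
N > Be: N lies to the right of Be in period 2, so the across-period effect alone puts N higher.
For reference (kJ/mol): Be 900, N 1402, Si 786.
So from lowest to highest: Si < Be < N.

Si < Be < N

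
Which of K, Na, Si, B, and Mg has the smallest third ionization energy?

Si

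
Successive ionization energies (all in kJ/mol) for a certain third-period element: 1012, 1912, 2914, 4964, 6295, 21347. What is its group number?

Look for the largest jump between consecutive ionization energies: IE6/IE5 ≈ 3.4, far larger than any earlier ratio.
That jump marks the point where a core electron is being removed. So the atom has 5 valence electrons.
A main-group element with 5 valence electrons is in group 15.

Group 15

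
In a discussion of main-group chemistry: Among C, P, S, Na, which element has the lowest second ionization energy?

P

After 1 electron has been removed, what remains? C⁺ still has 3 valence electrons; P⁺ still has 4 valence electrons; S⁺ still has 5 valence electrons; Na⁺ is the bare [Ne] core.
Pulling an electron out of a noble-gas core costs far more than removing a remaining valence electron, so Na sits at the high end of IE_2.
Valence configurations: C⁺ [He]2s²2p¹, P⁺ [Ne]3s²3p², S⁺ [Ne]3s²3p³.
Approximate IE_2 values (kJ/mol): C 2353, P 1907, S 2252, Na 4562.
So the second ionization energies run P < S < C < Na.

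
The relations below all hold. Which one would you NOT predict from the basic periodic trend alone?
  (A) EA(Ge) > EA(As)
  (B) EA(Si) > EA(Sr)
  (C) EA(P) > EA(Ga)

(A)

The general trend: electron affinity increases across a period and decreases down a group.
(A) Ge (period 4, group 14) vs As (period 4, group 15): the stated order contradicts the simple trend.
(B) Si (period 3, group 14) vs Sr (period 5, group 2): the stated order agrees with the simple trend.
(C) P (period 3, group 15) vs Ga (period 4, group 13): the stated order agrees with the simple trend.
The exception is (A): adding an electron to As's half-filled 4p³ is unfavourable, so Ge (4p²) has the more exothermic EA.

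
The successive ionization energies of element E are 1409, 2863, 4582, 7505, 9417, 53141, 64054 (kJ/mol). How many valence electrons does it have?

5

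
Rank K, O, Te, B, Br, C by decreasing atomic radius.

K, Te, Br, B, C, O

B is in period 2, group 13; C is in period 2, group 14; O is in period 2, group 16; K is in period 4, group 1; Br is in period 4, group 17; Te is in period 5, group 16.
Atomic radius shrinks across a period as nuclear charge pulls the same shell inward, and grows down a group as new shells are added.
These span different periods and groups, so the two trends combine.
C > O: both are in period 2; the period trend gives C the larger value.
B > C: both are in period 2; the period trend gives B the larger value.
Br > B: the two effects oppose for this pair; the down-group effect wins (114 vs 85 pm).
Te > Br: relative to Br, both the across-period and down-group shifts push Te's atomic radius up.
K > Te: period and group pull opposite ways; the across-period shift dominates (196 vs 136 pm).
Tabulated atomic radius (pm): B 85, C 75, O 63, K 196, Br 114, Te 136.
So from largest to smallest: K > Te > Br > B > C > O.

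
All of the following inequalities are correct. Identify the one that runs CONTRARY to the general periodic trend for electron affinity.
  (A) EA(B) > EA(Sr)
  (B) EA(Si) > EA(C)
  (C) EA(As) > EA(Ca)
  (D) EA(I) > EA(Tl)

The general trend: electron affinity increases across a period and decreases down a group.
(A) B (period 2, group 13) vs Sr (period 5, group 2): the stated order agrees with the simple trend.
(B) Si (period 3, group 14) vs C (period 2, group 14): the stated order contradicts the simple trend.
(C) As (period 4, group 15) vs Ca (period 4, group 2): the stated order agrees with the simple trend.
(D) I (period 5, group 17) vs Tl (period 6, group 13): the stated order agrees with the simple trend.
The exception is (B): Si's larger, more diffuse 3p orbitals accept an added electron slightly more readily than C's compact 2p.

(B)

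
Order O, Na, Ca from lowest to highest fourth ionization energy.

Ca < O < Na

After 3 electrons have been removed, what remains? O³⁺ still has 3 valence electrons; Na³⁺ is already 2 electrons into the core; Ca³⁺ is already 1 electron into the core.
Usually core removal costs more than valence removal, but here the competition is close: a tightly held n=2 valence electron can cost more to remove than an n=3 core electron, so the actual values have to decide it.
The numbers (kJ/mol): O 7469, Na 9543, Ca 6491.
So the fourth ionization energies run Ca < O < Na.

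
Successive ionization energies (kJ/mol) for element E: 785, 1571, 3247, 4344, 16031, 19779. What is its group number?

Look for the largest jump between consecutive ionization energies: IE5/IE4 ≈ 3.7, far larger than any earlier ratio.
That jump marks the point where a core electron is being removed. So the atom has 4 valence electrons.
A main-group element with 4 valence electrons is in group 14.

Group 14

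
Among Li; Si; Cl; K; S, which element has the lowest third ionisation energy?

Consider each +2 ion: Li²⁺ is already 1 electron into the core; Si²⁺ still has 2 valence electrons; Cl²⁺ still has 5 valence electrons; K²⁺ is already 1 electron into the core; S²⁺ still has 4 valence electrons.
Pulling an electron out of a noble-gas core costs far more than removing a remaining valence electron, so K and Li sit at the high end of IE_3.
Valence configurations: Si²⁺ [Ne]3s², Cl²⁺ [Ne]3s²3p³, S²⁺ [Ne]3s²3p².
Tabulated IE_3 (kJ/mol): Li 11815, Si 3232, Cl 3822, K 4420, S 3357.
Putting it together, IE_3: Si < S < Cl < K < Li.

Si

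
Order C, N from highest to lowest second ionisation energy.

N > C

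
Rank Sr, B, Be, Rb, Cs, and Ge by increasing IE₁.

Cs < Rb < Sr < Ge < B < Be

Be is in period 2, group 2; B is in period 2, group 13; Ge is in period 4, group 14; Rb is in period 5, group 1; Sr is in period 5, group 2; Cs is in period 6, group 1.
IE₁ increases left→right with effective nuclear charge and decreases top→bottom as the valence shell moves farther out.
Neither a single period nor a single group — weigh both effects.
Rb > Cs: Rb sits above Cs in group 1, so the down-group effect alone puts Rb higher.
Sr > Rb: Sr lies to the right of Rb in period 5, so the across-period effect alone puts Sr higher.
Ge > Sr: both effects reinforce here, so Ge is clearly the higher of the two.
B > Ge: the two effects oppose for this pair; the down-group effect wins (801 vs 762 kJ/mol).
Be > B: this pair runs against the simple trend — see the exception note.
Note the exception: Be has a higher first ionization energy than B, contrary to the simple trend — removing B's lone 2p electron is easier than breaking Be's filled 2s².
Approximate values (kJ/mol): Be 900, B 801, Ge 762, Rb 403, Sr 550, Cs 376.
So from lowest to highest: Cs < Rb < Sr < Ge < B < Be.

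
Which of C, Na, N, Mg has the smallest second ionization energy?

Mg

The second ionization energy removes an electron from the +1 ion. For each element: C⁺ still has 3 valence electrons; Na⁺ is the bare [Ne] core; N⁺ still has 4 valence electrons; Mg⁺ still has 1 valence electron.
Pulling an electron out of a noble-gas core costs far more than removing a remaining valence electron, so Na sits at the high end of IE_2.
Valence configurations: C⁺ [He]2s²2p¹, N⁺ [He]2s²2p², Mg⁺ [Ne]3s¹.
Approximate IE_2 values (kJ/mol): C 2353, Na 4562, N 2856, Mg 1451.
Hence IE_2: Mg < C < N < Na.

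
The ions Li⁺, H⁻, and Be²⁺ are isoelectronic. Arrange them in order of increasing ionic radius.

All of these have 2 electrons, so size is governed by nuclear charge alone: the more protons, the stronger the pull on the same electron cloud, and the smaller the ion.
Nuclear charges: Be²⁺ (Z=4), Li⁺ (Z=3), H⁻ (Z=1).
Smallest to largest: Be²⁺ < Li⁺ < H⁻.

Be²⁺ < Li⁺ < H⁻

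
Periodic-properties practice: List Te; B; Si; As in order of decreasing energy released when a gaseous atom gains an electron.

Te > Si > As > B

B is in period 2, group 13; Si is in period 3, group 14; As is in period 4, group 15; Te is in period 5, group 16.
Electron affinity generally becomes more exothermic across a period toward the halogens and less exothermic down a group.
These sit on a diagonal, where the across-period and down-group effects partly cancel.
As > B: period and group pull opposite ways; the across-period shift dominates (78 vs 27 kJ/mol).
Si > As: period and group pull opposite ways; the down-group shift dominates (134 vs 78 kJ/mol).
Te > Si: period and group pull opposite ways; the across-period shift dominates (190 vs 134 kJ/mol).
For reference (kJ/mol): B 27, Si 134, As 78, Te 190.
So from highest to lowest: Te > Si > As > B.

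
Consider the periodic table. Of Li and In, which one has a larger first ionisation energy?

Li is in period 2, group 1; In is in period 5, group 13.
First ionization energy rises across a period (greater Z_eff holds electrons more tightly) and falls down a group (valence electrons are farther from the nucleus).
Here both period and group differ, so the two effects have to be weighed against each other.
In > Li: the two effects oppose for this pair; the across-period effect wins (558 vs 520 kJ/mol).
For reference (kJ/mol): Li 520, In 558.
So In has the larger first ionisation energy (In > Li).

In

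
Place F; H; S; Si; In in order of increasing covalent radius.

H < F < S < Si < In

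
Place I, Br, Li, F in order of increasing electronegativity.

Li < I < Br < F

Electronegativity increases across a period and decreases down a group, tracking effective nuclear charge and atomic size.
Here both period and group differ, so the two effects have to be weighed against each other.
I > Li: period and group pull opposite ways; the across-period shift dominates (2.66 vs 0.98).
Br > I: Br sits above I in group 17, so the down-group effect alone puts Br higher.
F > Br: F sits above Br in group 17, so the down-group effect alone puts F higher.
Approximate values (Pauling): Li 0.98, F 3.98, Br 2.96, I 2.66.
So from lowest to highest: Li < I < Br < F.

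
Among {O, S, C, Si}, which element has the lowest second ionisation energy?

IE_2 is the cost of taking one more electron from the +1 cation: O⁺ still has 5 valence electrons; S⁺ still has 5 valence electrons; C⁺ still has 3 valence electrons; Si⁺ still has 3 valence electrons.
All are still removing valence electrons, so compare the +1 ions as you would atoms: IE_2 generally rises across a period (higher Z_eff) and falls down a group (larger shell), subject to the usual subshell exceptions.
Valence configurations: O⁺ [He]2s²2p³, S⁺ [Ne]3s²3p³, C⁺ [He]2s²2p¹, Si⁺ [Ne]3s²3p¹.
Approximate IE_2 values (kJ/mol): O 3388, S 2252, C 2353, Si 1577.
Hence IE_2: Si < S < C < O.

Si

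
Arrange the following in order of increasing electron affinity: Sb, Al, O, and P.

Al < P < Sb < O

Atoms with high Z_eff and room in the valence shell (especially the halogens) have the most exothermic electron affinities.
Neither a single period nor a single group — weigh both effects.
P > Al: both are in period 3; the period trend gives P the larger value.
Sb > P: this pair runs against the simple trend — see the exception note.
O > Sb: relative to Sb, both the across-period and down-group shifts push O's electron affinity up.
Note the exception: Sb has a higher electron affinity than P, contrary to the simple trend — both are half-filled np³, but the pairing/repulsion penalty for the added electron shrinks as the p orbitals become larger and more diffuse down the group, and for Sb that outweighs the weaker nuclear attraction.
Tabulated electron affinity (kJ/mol): O 141, Al 42, P 72, Sb 103.
So from lowest to highest: Al < P < Sb < O.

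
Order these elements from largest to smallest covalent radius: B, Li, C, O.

Li > B > C > O

Li is in period 2, group 1; B is in period 2, group 13; C is in period 2, group 14; O is in period 2, group 16.
Atomic radius shrinks across a period as nuclear charge pulls the same shell inward, and grows down a group as new shells are added.
All lie in period 2, so atomic radius increases right to left.
So from largest to smallest: Li > B > C > O.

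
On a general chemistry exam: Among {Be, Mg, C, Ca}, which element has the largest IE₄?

Be

IE_4 is the cost of taking one more electron from the +3 cation: Be³⁺ is already 1 electron into the core; Mg³⁺ is already 1 electron into the core; C³⁺ still has 1 valence electron; Ca³⁺ is already 1 electron into the core.
Pulling an electron out of a noble-gas core costs far more than removing a remaining valence electron, so Ca, Mg and Be sit at the high end of IE_4.
The numbers (kJ/mol): Be 21007, Mg 10543, C 6223, Ca 6491.
Overall IE_4 order: C < Ca < Mg < Be.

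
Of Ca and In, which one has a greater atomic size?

Ca

Ca is in period 4, group 2; In is in period 5, group 13.
Radius decreases left→right (rising Z_eff, same n) and increases top→bottom (higher n).
These sit on a diagonal, where the across-period and down-group effects partly cancel.
Ca > In: the two effects oppose for this pair; the across-period effect wins (171 vs 142 pm).
Approximate values (pm): Ca 171, In 142.
So Ca has the greater atomic size (Ca > In).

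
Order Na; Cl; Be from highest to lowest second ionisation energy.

The second ionization energy removes an electron from the +1 ion. For each element: Na⁺ is the bare [Ne] core; Cl⁺ still has 6 valence electrons; Be⁺ still has 1 valence electron.
Core electrons are held far more tightly than valence electrons, so Na tops the IE_2 order.
Valence configurations: Cl⁺ [Ne]3s²3p⁴, Be⁺ [He]2s¹.
Approximate IE_2 values (kJ/mol): Na 4562, Cl 2298, Be 1757.
Overall IE_2 order: Be < Cl < Na.

Na > Cl > Be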